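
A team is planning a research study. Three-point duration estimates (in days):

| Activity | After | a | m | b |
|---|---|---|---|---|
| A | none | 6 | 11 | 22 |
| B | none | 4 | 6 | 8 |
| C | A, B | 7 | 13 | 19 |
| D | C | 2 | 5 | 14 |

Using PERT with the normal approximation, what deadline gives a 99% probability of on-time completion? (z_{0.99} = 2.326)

40.0 days

te_A = (6 + 4·11 + 22)/6 = 72/6 = 12; σ²_A = ((22−6)/6)² = 7.111
te_B = (4 + 4·6 + 8)/6 = 36/6 = 6; σ²_B = ((8−4)/6)² = 0.444
te_C = (7 + 4·13 + 19)/6 = 78/6 = 13; σ²_C = ((19−7)/6)² = 4.000
te_D = (2 + 4·5 + 14)/6 = 36/6 = 6; σ²_D = ((14−2)/6)² = 4.000

Forward pass:
ES_A = 0; EF_A = 12
ES_B = 0; EF_B = 6
ES_C = max(EF_A=12, EF_B=6) = 12; EF_C = 12+13 = 25
ES_D = 25; EF_D = 25+6 = 31
Expected project duration μ = 31 days. Critical path: A → C → D.

Variance along critical path = 7.111 + 4.000 + 4.000 = 15.111; σ = 3.887 days.
D = μ + z·σ = 31 + 2.326·3.887 = 40.0 days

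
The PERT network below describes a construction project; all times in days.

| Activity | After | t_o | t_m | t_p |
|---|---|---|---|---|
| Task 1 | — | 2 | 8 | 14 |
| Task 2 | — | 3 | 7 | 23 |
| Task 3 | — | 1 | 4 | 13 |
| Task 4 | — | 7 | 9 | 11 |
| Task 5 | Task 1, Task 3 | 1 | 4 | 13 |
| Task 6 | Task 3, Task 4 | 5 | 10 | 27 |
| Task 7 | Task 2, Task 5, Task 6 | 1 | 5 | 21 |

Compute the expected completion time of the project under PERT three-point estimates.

28 days

te_Task 1 = (2 + 4·8 + 14)/6 = 48/6 = 8
te_Task 2 = (3 + 4·7 + 23)/6 = 54/6 = 9
te_Task 3 = (1 + 4·4 + 13)/6 = 30/6 = 5
te_Task 4 = (7 + 4·9 + 11)/6 = 54/6 = 9
te_Task 5 = (1 + 4·4 + 13)/6 = 30/6 = 5
te_Task 6 = (5 + 4·10 + 27)/6 = 72/6 = 12
te_Task 7 = (1 + 4·5 + 21)/6 = 42/6 = 7

Forward pass:
ES_Task 1 = 0; EF_Task 1 = 8
ES_Task 2 = 0; EF_Task 2 = 9
ES_Task 3 = 0; EF_Task 3 = 5
ES_Task 4 = 0; EF_Task 4 = 9
ES_Task 5 = max(EF_Task 1=8, EF_Task 3=5) = 8; EF_Task 5 = 8+5 = 13
ES_Task 6 = max(EF_Task 3=5, EF_Task 4=9) = 9; EF_Task 6 = 9+12 = 21
ES_Task 7 = max(EF_Task 2=9, EF_Task 5=13, EF_Task 6=21) = 21; EF_Task 7 = 21+7 = 28
Expected project duration μ = 28 days. Critical path: Task 4 → Task 6 → Task 7.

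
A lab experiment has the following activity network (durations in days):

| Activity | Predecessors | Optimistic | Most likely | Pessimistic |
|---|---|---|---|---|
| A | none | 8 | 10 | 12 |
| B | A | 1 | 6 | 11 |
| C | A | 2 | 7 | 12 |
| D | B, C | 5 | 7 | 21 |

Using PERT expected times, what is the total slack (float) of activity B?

1 days

te_A = (8 + 4·10 + 12)/6 = 60/6 = 10
te_B = (1 + 4·6 + 11)/6 = 36/6 = 6
te_C = (2 + 4·7 + 12)/6 = 42/6 = 7
te_D = (5 + 4·7 + 21)/6 = 54/6 = 9

Forward pass:
ES_A = 0; EF_A = 10
ES_B = 10; EF_B = 10+6 = 16
ES_C = 10; EF_C = 10+7 = 17
ES_D = max(EF_B=16, EF_C=17) = 17; EF_D = 17+9 = 26
Expected project duration μ = 26 days. Critical path: A → C → D.

Backward pass:
LF_D = 26; LS_D = 26−9 = 17
LF_C = LS_D = 17; LS_C = 17−7 = 10
LF_B = LS_D = 17; LS_B = 17−6 = 11
LF_A = min(LS_B=11, LS_C=10) = 10; LS_A = 10−10 = 0
Slack_B = LS_B − ES_B = 11 − 10 = 1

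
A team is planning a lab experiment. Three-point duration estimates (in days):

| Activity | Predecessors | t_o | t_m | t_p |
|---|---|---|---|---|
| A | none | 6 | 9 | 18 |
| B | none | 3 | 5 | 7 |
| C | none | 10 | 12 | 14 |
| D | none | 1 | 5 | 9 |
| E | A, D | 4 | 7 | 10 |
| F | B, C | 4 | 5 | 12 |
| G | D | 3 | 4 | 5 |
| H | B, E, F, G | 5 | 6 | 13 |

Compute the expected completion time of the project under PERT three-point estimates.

25 days

te_A = (6 + 4·9 + 18)/6 = 60/6 = 10
te_B = (3 + 4·5 + 7)/6 = 30/6 = 5
te_C = (10 + 4·12 + 14)/6 = 72/6 = 12
te_D = (1 + 4·5 + 9)/6 = 30/6 = 5
te_E = (4 + 4·7 + 10)/6 = 42/6 = 7
te_F = (4 + 4·5 + 12)/6 = 36/6 = 6
te_G = (3 + 4·4 + 5)/6 = 24/6 = 4
te_H = (5 + 4·6 + 13)/6 = 42/6 = 7

Forward pass:
ES_A = 0; EF_A = 10
ES_B = 0; EF_B = 5
ES_C = 0; EF_C = 12
ES_D = 0; EF_D = 5
ES_E = max(EF_A=10, EF_D=5) = 10; EF_E = 10+7 = 17
ES_F = max(EF_B=5, EF_C=12) = 12; EF_F = 12+6 = 18
ES_G = 5; EF_G = 5+4 = 9
ES_H = max(EF_B=5, EF_E=17, EF_F=18, EF_G=9) = 18; EF_H = 18+7 = 25
Expected project duration μ = 25 days. Critical path: C → F → H.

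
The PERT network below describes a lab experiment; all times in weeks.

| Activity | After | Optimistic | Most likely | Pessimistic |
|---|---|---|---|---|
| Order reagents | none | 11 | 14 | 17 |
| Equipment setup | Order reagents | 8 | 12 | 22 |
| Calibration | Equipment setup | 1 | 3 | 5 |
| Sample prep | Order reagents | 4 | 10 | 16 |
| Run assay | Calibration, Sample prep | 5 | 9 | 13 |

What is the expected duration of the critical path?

39 weeks

te_Order reagents = (11 + 4·14 + 17)/6 = 84/6 = 14
te_Equipment setup = (8 + 4·12 + 22)/6 = 78/6 = 13
te_Calibration = (1 + 4·3 + 5)/6 = 18/6 = 3
te_Sample prep = (4 + 4·10 + 16)/6 = 60/6 = 10
te_Run assay = (5 + 4·9 + 13)/6 = 54/6 = 9

Forward pass:
ES_Order reagents = 0; EF_Order reagents = 14
ES_Equipment setup = 14; EF_Equipment setup = 14+13 = 27
ES_Calibration = 27; EF_Calibration = 27+3 = 30
ES_Sample prep = 14; EF_Sample prep = 14+10 = 24
ES_Run assay = max(EF_Calibration=30, EF_Sample prep=24) = 30; EF_Run assay = 30+9 = 39
Expected project duration μ = 39 weeks. Critical path: Order reagents → Equipment setup → Calibration → Run assay.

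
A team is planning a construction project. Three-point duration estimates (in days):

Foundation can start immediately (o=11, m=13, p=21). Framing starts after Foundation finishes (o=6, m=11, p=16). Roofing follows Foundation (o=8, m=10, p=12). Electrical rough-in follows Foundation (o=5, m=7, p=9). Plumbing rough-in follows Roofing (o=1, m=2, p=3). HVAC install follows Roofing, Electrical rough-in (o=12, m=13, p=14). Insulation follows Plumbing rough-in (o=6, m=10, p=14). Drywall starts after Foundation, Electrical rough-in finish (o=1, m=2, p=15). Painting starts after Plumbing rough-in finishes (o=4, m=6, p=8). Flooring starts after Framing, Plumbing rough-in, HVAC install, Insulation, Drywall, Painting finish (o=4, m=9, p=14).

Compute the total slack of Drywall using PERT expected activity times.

12 days

te_Foundation = (11 + 4·13 + 21)/6 = 84/6 = 14
te_Framing = (6 + 4·11 + 16)/6 = 66/6 = 11
te_Roofing = (8 + 4·10 + 12)/6 = 60/6 = 10
te_Electrical rough-in = (5 + 4·7 + 9)/6 = 42/6 = 7
te_Plumbing rough-in = (1 + 4·2 + 3)/6 = 12/6 = 2
te_HVAC install = (12 + 4·13 + 14)/6 = 78/6 = 13
te_Insulation = (6 + 4·10 + 14)/6 = 60/6 = 10
te_Drywall = (1 + 4·2 + 15)/6 = 24/6 = 4
te_Painting = (4 + 4·6 + 8)/6 = 36/6 = 6
te_Flooring = (4 + 4·9 + 14)/6 = 54/6 = 9

Forward pass:
ES_Foundation = 0; EF_Foundation = 14
ES_Framing = 14; EF_Framing = 14+11 = 25
ES_Roofing = 14; EF_Roofing = 14+10 = 24
ES_Electrical rough-in = 14; EF_Electrical rough-in = 14+7 = 21
ES_Plumbing rough-in = 24; EF_Plumbing rough-in = 24+2 = 26
ES_HVAC install = max(EF_Roofing=24, EF_Electrical rough-in=21) = 24; EF_HVAC install = 24+13 = 37
ES_Insulation = 26; EF_Insulation = 26+10 = 36
ES_Drywall = max(EF_Foundation=14, EF_Electrical rough-in=21) = 21; EF_Drywall = 21+4 = 25
ES_Painting = 26; EF_Painting = 26+6 = 32
ES_Flooring = max(EF_Framing=25, EF_Plumbing rough-in=26, EF_HVAC install=37, EF_Insulation=36, EF_Drywall=25, EF_Painting=32) = 37; EF_Flooring = 37+9 = 46
Expected project duration μ = 46 days. Critical path: Foundation → Roofing → HVAC install → Flooring.

Backward pass:
LF_Flooring = 46; LS_Flooring = 46−9 = 37
LF_Painting = LS_Flooring = 37; LS_Painting = 37−6 = 31
LF_Drywall = LS_Flooring = 37; LS_Drywall = 37−4 = 33
LF_Insulation = LS_Flooring = 37; LS_Insulation = 37−10 = 27
LF_HVAC install = LS_Flooring = 37; LS_HVAC install = 37−13 = 24
LF_Plumbing rough-in = min(LS_Insulation=27, LS_Painting=31, LS_Flooring=37) = 27; LS_Plumbing rough-in = 27−2 = 25
LF_Electrical rough-in = min(LS_HVAC install=24, LS_Drywall=33) = 24; LS_Electrical rough-in = 24−7 = 17
LF_Roofing = min(LS_Plumbing rough-in=25, LS_HVAC install=24) = 24; LS_Roofing = 24−10 = 14
LF_Framing = LS_Flooring = 37; LS_Framing = 37−11 = 26
LF_Foundation = min(LS_Framing=26, LS_Roofing=14, LS_Electrical rough-in=17, LS_Drywall=33) = 14; LS_Foundation = 14−14 = 0
Slack_Drywall = LS_Drywall − ES_Drywall = 33 − 21 = 12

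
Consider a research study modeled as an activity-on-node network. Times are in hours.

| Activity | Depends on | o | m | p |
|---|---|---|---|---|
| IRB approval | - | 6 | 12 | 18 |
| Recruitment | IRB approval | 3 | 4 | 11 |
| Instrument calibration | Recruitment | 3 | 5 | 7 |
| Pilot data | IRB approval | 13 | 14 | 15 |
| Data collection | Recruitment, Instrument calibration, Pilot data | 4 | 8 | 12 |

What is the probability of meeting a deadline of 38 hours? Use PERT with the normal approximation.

te_IRB approval = (6 + 4·12 + 18)/6 = 72/6 = 12; σ²_IRB approval = ((18−6)/6)² = 4.000
te_Recruitment = (3 + 4·4 + 11)/6 = 30/6 = 5; σ²_Recruitment = ((11−3)/6)² = 1.778
te_Instrument calibration = (3 + 4·5 + 7)/6 = 30/6 = 5; σ²_Instrument calibration = ((7−3)/6)² = 0.444
te_Pilot data = (13 + 4·14 + 15)/6 = 84/6 = 14; σ²_Pilot data = ((15−13)/6)² = 0.111
te_Data collection = (4 + 4·8 + 12)/6 = 48/6 = 8; σ²_Data collection = ((12−4)/6)² = 1.778

Forward pass:
ES_IRB approval = 0; EF_IRB approval = 12
ES_Recruitment = 12; EF_Recruitment = 12+5 = 17
ES_Instrument calibration = 17; EF_Instrument calibration = 17+5 = 22
ES_Pilot data = 12; EF_Pilot data = 12+14 = 26
ES_Data collection = max(EF_Recruitment=17, EF_Instrument calibration=22, EF_Pilot data=26) = 26; EF_Data collection = 26+8 = 34
Expected project duration μ = 34 hours. Critical path: IRB approval → Pilot data → Data collection.

Variance along critical path = 4.000 + 0.111 + 1.778 = 5.889; σ = √5.889 = 2.427 hours.
Z = (38 − 34) / 2.427 = 1.648
P(T ≤ 38) = Φ(1.648) ≈ 0.950

0.950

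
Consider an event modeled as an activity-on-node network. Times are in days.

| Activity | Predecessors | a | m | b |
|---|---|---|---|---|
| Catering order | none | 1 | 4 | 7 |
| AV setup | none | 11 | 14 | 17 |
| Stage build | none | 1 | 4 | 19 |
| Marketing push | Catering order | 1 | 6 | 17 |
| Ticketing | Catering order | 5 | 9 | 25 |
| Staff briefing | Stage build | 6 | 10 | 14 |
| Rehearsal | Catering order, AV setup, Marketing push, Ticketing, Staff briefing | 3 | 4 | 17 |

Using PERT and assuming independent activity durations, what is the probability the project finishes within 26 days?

0.840

te_Catering order = (1 + 4·4 + 7)/6 = 24/6 = 4; σ²_Catering order = ((7−1)/6)² = 1.000
te_AV setup = (11 + 4·14 + 17)/6 = 84/6 = 14; σ²_AV setup = ((17−11)/6)² = 1.000
te_Stage build = (1 + 4·4 + 19)/6 = 36/6 = 6; σ²_Stage build = ((19−1)/6)² = 9.000
te_Marketing push = (1 + 4·6 + 17)/6 = 42/6 = 7; σ²_Marketing push = ((17−1)/6)² = 7.111
te_Ticketing = (5 + 4·9 + 25)/6 = 66/6 = 11; σ²_Ticketing = ((25−5)/6)² = 11.111
te_Staff briefing = (6 + 4·10 + 14)/6 = 60/6 = 10; σ²_Staff briefing = ((14−6)/6)² = 1.778
te_Rehearsal = (3 + 4·4 + 17)/6 = 36/6 = 6; σ²_Rehearsal = ((17−3)/6)² = 5.444

Forward pass:
ES_Catering order = 0; EF_Catering order = 4
ES_AV setup = 0; EF_AV setup = 14
ES_Stage build = 0; EF_Stage build = 6
ES_Marketing push = 4; EF_Marketing push = 4+7 = 11
ES_Ticketing = 4; EF_Ticketing = 4+11 = 15
ES_Staff briefing = 6; EF_Staff briefing = 6+10 = 16
ES_Rehearsal = max(EF_Catering order=4, EF_AV setup=14, EF_Marketing push=11, EF_Ticketing=15, EF_Staff briefing=16) = 16; EF_Rehearsal = 16+6 = 22
Expected project duration μ = 22 days. Critical path: Stage build → Staff briefing → Rehearsal.

Variance along critical path = 9.000 + 1.778 + 5.444 = 16.222; σ = √16.222 = 4.028 days.
Z = (26 − 22) / 4.028 = 0.993
P(T ≤ 26) = Φ(0.993) ≈ 0.840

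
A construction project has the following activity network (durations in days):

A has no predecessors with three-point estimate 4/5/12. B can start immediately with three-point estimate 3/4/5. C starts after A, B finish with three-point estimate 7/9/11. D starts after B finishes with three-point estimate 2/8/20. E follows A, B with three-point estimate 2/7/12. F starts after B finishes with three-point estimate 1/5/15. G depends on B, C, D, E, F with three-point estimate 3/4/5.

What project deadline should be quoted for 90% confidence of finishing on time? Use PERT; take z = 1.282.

21.0 days

te_A = (4 + 4·5 + 12)/6 = 36/6 = 6; σ²_A = ((12−4)/6)² = 1.778
te_B = (3 + 4·4 + 5)/6 = 24/6 = 4; σ²_B = ((5−3)/6)² = 0.111
te_C = (7 + 4·9 + 11)/6 = 54/6 = 9; σ²_C = ((11−7)/6)² = 0.444
te_D = (2 + 4·8 + 20)/6 = 54/6 = 9; σ²_D = ((20−2)/6)² = 9.000
te_E = (2 + 4·7 + 12)/6 = 42/6 = 7; σ²_E = ((12−2)/6)² = 2.778
te_F = (1 + 4·5 + 15)/6 = 36/6 = 6; σ²_F = ((15−1)/6)² = 5.444
te_G = (3 + 4·4 + 5)/6 = 24/6 = 4; σ²_G = ((5−3)/6)² = 0.111

Forward pass:
ES_A = 0; EF_A = 6
ES_B = 0; EF_B = 4
ES_C = max(EF_A=6, EF_B=4) = 6; EF_C = 6+9 = 15
ES_D = 4; EF_D = 4+9 = 13
ES_E = max(EF_A=6, EF_B=4) = 6; EF_E = 6+7 = 13
ES_F = 4; EF_F = 4+6 = 10
ES_G = max(EF_B=4, EF_C=15, EF_D=13, EF_E=13, EF_F=10) = 15; EF_G = 15+4 = 19
Expected project duration μ = 19 days. Critical path: A → C → G.

Variance along critical path = 1.778 + 0.444 + 0.111 = 2.333; σ = 1.528 days.
D = μ + z·σ = 19 + 1.282·1.528 = 21.0 days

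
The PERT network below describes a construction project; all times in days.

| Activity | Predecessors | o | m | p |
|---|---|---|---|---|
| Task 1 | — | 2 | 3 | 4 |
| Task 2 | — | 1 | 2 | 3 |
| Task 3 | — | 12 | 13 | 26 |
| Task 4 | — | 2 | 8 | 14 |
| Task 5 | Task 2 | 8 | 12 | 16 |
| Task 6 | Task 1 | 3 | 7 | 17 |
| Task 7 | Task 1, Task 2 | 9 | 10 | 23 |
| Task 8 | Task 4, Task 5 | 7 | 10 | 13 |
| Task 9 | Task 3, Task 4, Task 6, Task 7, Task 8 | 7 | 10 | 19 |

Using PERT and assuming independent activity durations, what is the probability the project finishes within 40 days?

0.972

te_Task 1 = (2 + 4·3 + 4)/6 = 18/6 = 3; σ²_Task 1 = ((4−2)/6)² = 0.111
te_Task 2 = (1 + 4·2 + 3)/6 = 12/6 = 2; σ²_Task 2 = ((3−1)/6)² = 0.111
te_Task 3 = (12 + 4·13 + 26)/6 = 90/6 = 15; σ²_Task 3 = ((26−12)/6)² = 5.444
te_Task 4 = (2 + 4·8 + 14)/6 = 48/6 = 8; σ²_Task 4 = ((14−2)/6)² = 4.000
te_Task 5 = (8 + 4·12 + 16)/6 = 72/6 = 12; σ²_Task 5 = ((16−8)/6)² = 1.778
te_Task 6 = (3 + 4·7 + 17)/6 = 48/6 = 8; σ²_Task 6 = ((17−3)/6)² = 5.444
te_Task 7 = (9 + 4·10 + 23)/6 = 72/6 = 12; σ²_Task 7 = ((23−9)/6)² = 5.444
te_Task 8 = (7 + 4·10 + 13)/6 = 60/6 = 10; σ²_Task 8 = ((13−7)/6)² = 1.000
te_Task 9 = (7 + 4·10 + 19)/6 = 66/6 = 11; σ²_Task 9 = ((19−7)/6)² = 4.000

Forward pass:
ES_Task 1 = 0; EF_Task 1 = 3
ES_Task 2 = 0; EF_Task 2 = 2
ES_Task 3 = 0; EF_Task 3 = 15
ES_Task 4 = 0; EF_Task 4 = 8
ES_Task 5 = 2; EF_Task 5 = 2+12 = 14
ES_Task 6 = 3; EF_Task 6 = 3+8 = 11
ES_Task 7 = max(EF_Task 1=3, EF_Task 2=2) = 3; EF_Task 7 = 3+12 = 15
ES_Task 8 = max(EF_Task 4=8, EF_Task 5=14) = 14; EF_Task 8 = 14+10 = 24
ES_Task 9 = max(EF_Task 3=15, EF_Task 4=8, EF_Task 6=11, EF_Task 7=15, EF_Task 8=24) = 24; EF_Task 9 = 24+11 = 35
Expected project duration μ = 35 days. Critical path: Task 2 → Task 5 → Task 8 → Task 9.

Variance along critical path = 0.111 + 1.778 + 1.000 + 4.000 = 6.889; σ = √6.889 = 2.625 days.
Z = (40 − 35) / 2.625 = 1.905
P(T ≤ 40) = Φ(1.905) ≈ 0.972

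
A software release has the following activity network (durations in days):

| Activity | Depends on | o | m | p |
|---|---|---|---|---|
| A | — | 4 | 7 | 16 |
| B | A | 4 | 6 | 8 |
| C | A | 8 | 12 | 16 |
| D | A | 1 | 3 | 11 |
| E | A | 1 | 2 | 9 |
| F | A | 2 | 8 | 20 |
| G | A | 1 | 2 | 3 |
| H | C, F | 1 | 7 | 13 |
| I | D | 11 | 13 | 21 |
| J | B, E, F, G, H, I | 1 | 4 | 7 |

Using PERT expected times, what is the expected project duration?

31 days

te_A = (4 + 4·7 + 16)/6 = 48/6 = 8
te_B = (4 + 4·6 + 8)/6 = 36/6 = 6
te_C = (8 + 4·12 + 16)/6 = 72/6 = 12
te_D = (1 + 4·3 + 11)/6 = 24/6 = 4
te_E = (1 + 4·2 + 9)/6 = 18/6 = 3
te_F = (2 + 4·8 + 20)/6 = 54/6 = 9
te_G = (1 + 4·2 + 3)/6 = 12/6 = 2
te_H = (1 + 4·7 + 13)/6 = 42/6 = 7
te_I = (11 + 4·13 + 21)/6 = 84/6 = 14
te_J = (1 + 4·4 + 7)/6 = 24/6 = 4

Forward pass:
ES_A = 0; EF_A = 8
ES_B = 8; EF_B = 8+6 = 14
ES_C = 8; EF_C = 8+12 = 20
ES_D = 8; EF_D = 8+4 = 12
ES_E = 8; EF_E = 8+3 = 11
ES_F = 8; EF_F = 8+9 = 17
ES_G = 8; EF_G = 8+2 = 10
ES_H = max(EF_C=20, EF_F=17) = 20; EF_H = 20+7 = 27
ES_I = 12; EF_I = 12+14 = 26
ES_J = max(EF_B=14, EF_E=11, EF_F=17, EF_G=10, EF_H=27, EF_I=26) = 27; EF_J = 27+4 = 31
Expected project duration μ = 31 days. Critical path: A → C → H → J.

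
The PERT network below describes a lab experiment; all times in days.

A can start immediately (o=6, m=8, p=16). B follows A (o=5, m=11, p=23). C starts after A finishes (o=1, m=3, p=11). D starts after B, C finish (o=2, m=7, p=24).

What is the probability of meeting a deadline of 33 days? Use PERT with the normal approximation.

te_A = (6 + 4·8 + 16)/6 = 54/6 = 9; σ²_A = ((16−6)/6)² = 2.778
te_B = (5 + 4·11 + 23)/6 = 72/6 = 12; σ²_B = ((23−5)/6)² = 9.000
te_C = (1 + 4·3 + 11)/6 = 24/6 = 4; σ²_C = ((11−1)/6)² = 2.778
te_D = (2 + 4·7 + 24)/6 = 54/6 = 9; σ²_D = ((24−2)/6)² = 13.444

Forward pass:
ES_A = 0; EF_A = 9
ES_B = 9; EF_B = 9+12 = 21
ES_C = 9; EF_C = 9+4 = 13
ES_D = max(EF_B=21, EF_C=13) = 21; EF_D = 21+9 = 30
Expected project duration μ = 30 days. Critical path: A → B → D.

Variance along critical path = 2.778 + 9.000 + 13.444 = 25.222; σ = √25.222 = 5.022 days.
Z = (33 − 30) / 5.022 = 0.597
P(T ≤ 33) = Φ(0.597) ≈ 0.725

0.725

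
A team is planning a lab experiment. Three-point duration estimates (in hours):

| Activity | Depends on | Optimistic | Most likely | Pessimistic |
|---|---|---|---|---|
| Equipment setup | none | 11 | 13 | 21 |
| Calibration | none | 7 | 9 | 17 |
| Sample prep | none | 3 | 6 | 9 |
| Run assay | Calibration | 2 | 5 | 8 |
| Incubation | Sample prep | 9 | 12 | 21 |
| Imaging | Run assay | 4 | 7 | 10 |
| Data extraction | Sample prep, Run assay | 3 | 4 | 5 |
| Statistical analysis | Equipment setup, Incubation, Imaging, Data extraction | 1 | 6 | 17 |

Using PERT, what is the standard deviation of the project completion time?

te_Equipment setup = (11 + 4·13 + 21)/6 = 84/6 = 14; σ²_Equipment setup = ((21−11)/6)² = 2.778
te_Calibration = (7 + 4·9 + 17)/6 = 60/6 = 10; σ²_Calibration = ((17−7)/6)² = 2.778
te_Sample prep = (3 + 4·6 + 9)/6 = 36/6 = 6; σ²_Sample prep = ((9−3)/6)² = 1.000
te_Run assay = (2 + 4·5 + 8)/6 = 30/6 = 5; σ²_Run assay = ((8−2)/6)² = 1.000
te_Incubation = (9 + 4·12 + 21)/6 = 78/6 = 13; σ²_Incubation = ((21−9)/6)² = 4.000
te_Imaging = (4 + 4·7 + 10)/6 = 42/6 = 7; σ²_Imaging = ((10−4)/6)² = 1.000
te_Data extraction = (3 + 4·4 + 5)/6 = 24/6 = 4; σ²_Data extraction = ((5−3)/6)² = 0.111
te_Statistical analysis = (1 + 4·6 + 17)/6 = 42/6 = 7; σ²_Statistical analysis = ((17−1)/6)² = 7.111

Forward pass:
ES_Equipment setup = 0; EF_Equipment setup = 14
ES_Calibration = 0; EF_Calibration = 10
ES_Sample prep = 0; EF_Sample prep = 6
ES_Run assay = 10; EF_Run assay = 10+5 = 15
ES_Incubation = 6; EF_Incubation = 6+13 = 19
ES_Imaging = 15; EF_Imaging = 15+7 = 22
ES_Data extraction = max(EF_Sample prep=6, EF_Run assay=15) = 15; EF_Data extraction = 15+4 = 19
ES_Statistical analysis = max(EF_Equipment setup=14, EF_Incubation=19, EF_Imaging=22, EF_Data extraction=19) = 22; EF_Statistical analysis = 22+7 = 29
Expected project duration μ = 29 hours. Critical path: Calibration → Run assay → Imaging → Statistical analysis.

Variance along critical path = 2.778 + 1.000 + 1.000 + 7.111 = 11.889
σ = √11.889 = 3.448 hours

3.45 hours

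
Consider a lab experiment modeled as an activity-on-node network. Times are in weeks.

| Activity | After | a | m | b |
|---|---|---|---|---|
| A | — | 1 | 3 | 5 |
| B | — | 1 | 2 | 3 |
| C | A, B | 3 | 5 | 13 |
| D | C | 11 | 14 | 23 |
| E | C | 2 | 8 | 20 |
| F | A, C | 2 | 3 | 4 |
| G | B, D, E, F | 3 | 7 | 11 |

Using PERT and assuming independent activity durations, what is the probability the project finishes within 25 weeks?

0.023

te_A = (1 + 4·3 + 5)/6 = 18/6 = 3; σ²_A = ((5−1)/6)² = 0.444
te_B = (1 + 4·2 + 3)/6 = 12/6 = 2; σ²_B = ((3−1)/6)² = 0.111
te_C = (3 + 4·5 + 13)/6 = 36/6 = 6; σ²_C = ((13−3)/6)² = 2.778
te_D = (11 + 4·14 + 23)/6 = 90/6 = 15; σ²_D = ((23−11)/6)² = 4.000
te_E = (2 + 4·8 + 20)/6 = 54/6 = 9; σ²_E = ((20−2)/6)² = 9.000
te_F = (2 + 4·3 + 4)/6 = 18/6 = 3; σ²_F = ((4−2)/6)² = 0.111
te_G = (3 + 4·7 + 11)/6 = 42/6 = 7; σ²_G = ((11−3)/6)² = 1.778

Forward pass:
ES_A = 0; EF_A = 3
ES_B = 0; EF_B = 2
ES_C = max(EF_A=3, EF_B=2) = 3; EF_C = 3+6 = 9
ES_D = 9; EF_D = 9+15 = 24
ES_E = 9; EF_E = 9+9 = 18
ES_F = max(EF_A=3, EF_C=9) = 9; EF_F = 9+3 = 12
ES_G = max(EF_B=2, EF_D=24, EF_E=18, EF_F=12) = 24; EF_G = 24+7 = 31
Expected project duration μ = 31 weeks. Critical path: A → C → D → G.

Variance along critical path = 0.444 + 2.778 + 4.000 + 1.778 = 9.000; σ = √9.000 = 3.000 weeks.
Z = (25 − 31) / 3.000 = -2.000
P(T ≤ 25) = Φ(-2.000) ≈ 0.023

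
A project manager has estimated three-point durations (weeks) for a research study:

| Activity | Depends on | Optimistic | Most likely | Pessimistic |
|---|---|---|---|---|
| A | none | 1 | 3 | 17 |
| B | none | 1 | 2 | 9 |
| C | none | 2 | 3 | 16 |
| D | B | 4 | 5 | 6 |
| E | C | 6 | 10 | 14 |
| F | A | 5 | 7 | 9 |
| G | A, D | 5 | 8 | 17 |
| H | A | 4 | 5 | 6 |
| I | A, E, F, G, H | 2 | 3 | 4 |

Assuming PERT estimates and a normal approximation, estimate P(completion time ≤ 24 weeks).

0.949

te_A = (1 + 4·3 + 17)/6 = 30/6 = 5; σ²_A = ((17−1)/6)² = 7.111
te_B = (1 + 4·2 + 9)/6 = 18/6 = 3; σ²_B = ((9−1)/6)² = 1.778
te_C = (2 + 4·3 + 16)/6 = 30/6 = 5; σ²_C = ((16−2)/6)² = 5.444
te_D = (4 + 4·5 + 6)/6 = 30/6 = 5; σ²_D = ((6−4)/6)² = 0.111
te_E = (6 + 4·10 + 14)/6 = 60/6 = 10; σ²_E = ((14−6)/6)² = 1.778
te_F = (5 + 4·7 + 9)/6 = 42/6 = 7; σ²_F = ((9−5)/6)² = 0.444
te_G = (5 + 4·8 + 17)/6 = 54/6 = 9; σ²_G = ((17−5)/6)² = 4.000
te_H = (4 + 4·5 + 6)/6 = 30/6 = 5; σ²_H = ((6−4)/6)² = 0.111
te_I = (2 + 4·3 + 4)/6 = 18/6 = 3; σ²_I = ((4−2)/6)² = 0.111

Forward pass:
ES_A = 0; EF_A = 5
ES_B = 0; EF_B = 3
ES_C = 0; EF_C = 5
ES_D = 3; EF_D = 3+5 = 8
ES_E = 5; EF_E = 5+10 = 15
ES_F = 5; EF_F = 5+7 = 12
ES_G = max(EF_A=5, EF_D=8) = 8; EF_G = 8+9 = 17
ES_H = 5; EF_H = 5+5 = 10
ES_I = max(EF_A=5, EF_E=15, EF_F=12, EF_G=17, EF_H=10) = 17; EF_I = 17+3 = 20
Expected project duration μ = 20 weeks. Critical path: B → D → G → I.

Variance along critical path = 1.778 + 0.111 + 4.000 + 0.111 = 6.000; σ = √6.000 = 2.449 weeks.
Z = (24 − 20) / 2.449 = 1.633
P(T ≤ 24) = Φ(1.633) ≈ 0.949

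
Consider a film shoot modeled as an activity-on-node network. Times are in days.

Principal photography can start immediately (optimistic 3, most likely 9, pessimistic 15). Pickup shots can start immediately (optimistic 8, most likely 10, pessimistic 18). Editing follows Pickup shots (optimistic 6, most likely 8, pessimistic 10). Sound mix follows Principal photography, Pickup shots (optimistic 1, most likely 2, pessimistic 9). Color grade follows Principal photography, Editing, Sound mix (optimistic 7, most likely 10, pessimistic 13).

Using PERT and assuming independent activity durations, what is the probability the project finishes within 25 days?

0.026

te_Principal photography = (3 + 4·9 + 15)/6 = 54/6 = 9; σ²_Principal photography = ((15−3)/6)² = 4.000
te_Pickup shots = (8 + 4·10 + 18)/6 = 66/6 = 11; σ²_Pickup shots = ((18−8)/6)² = 2.778
te_Editing = (6 + 4·8 + 10)/6 = 48/6 = 8; σ²_Editing = ((10−6)/6)² = 0.444
te_Sound mix = (1 + 4·2 + 9)/6 = 18/6 = 3; σ²_Sound mix = ((9−1)/6)² = 1.778
te_Color grade = (7 + 4·10 + 13)/6 = 60/6 = 10; σ²_Color grade = ((13−7)/6)² = 1.000

Forward pass:
ES_Principal photography = 0; EF_Principal photography = 9
ES_Pickup shots = 0; EF_Pickup shots = 11
ES_Editing = 11; EF_Editing = 11+8 = 19
ES_Sound mix = max(EF_Principal photography=9, EF_Pickup shots=11) = 11; EF_Sound mix = 11+3 = 14
ES_Color grade = max(EF_Principal photography=9, EF_Editing=19, EF_Sound mix=14) = 19; EF_Color grade = 19+10 = 29
Expected project duration μ = 29 days. Critical path: Pickup shots → Editing → Color grade.

Variance along critical path = 2.778 + 0.444 + 1.000 = 4.222; σ = √4.222 = 2.055 days.
Z = (25 − 29) / 2.055 = -1.947
P(T ≤ 25) = Φ(-1.947) ≈ 0.026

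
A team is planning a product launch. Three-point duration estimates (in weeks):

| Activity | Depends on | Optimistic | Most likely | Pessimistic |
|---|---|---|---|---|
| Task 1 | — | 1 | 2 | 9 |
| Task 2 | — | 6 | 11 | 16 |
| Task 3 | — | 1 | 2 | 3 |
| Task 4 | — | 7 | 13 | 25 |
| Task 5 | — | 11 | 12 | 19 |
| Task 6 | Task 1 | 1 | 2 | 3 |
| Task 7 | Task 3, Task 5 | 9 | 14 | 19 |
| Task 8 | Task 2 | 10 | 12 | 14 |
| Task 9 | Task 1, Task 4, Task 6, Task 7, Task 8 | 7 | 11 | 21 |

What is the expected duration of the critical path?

39 weeks

te_Task 1 = (1 + 4·2 + 9)/6 = 18/6 = 3
te_Task 2 = (6 + 4·11 + 16)/6 = 66/6 = 11
te_Task 3 = (1 + 4·2 + 3)/6 = 12/6 = 2
te_Task 4 = (7 + 4·13 + 25)/6 = 84/6 = 14
te_Task 5 = (11 + 4·12 + 19)/6 = 78/6 = 13
te_Task 6 = (1 + 4·2 + 3)/6 = 12/6 = 2
te_Task 7 = (9 + 4·14 + 19)/6 = 84/6 = 14
te_Task 8 = (10 + 4·12 + 14)/6 = 72/6 = 12
te_Task 9 = (7 + 4·11 + 21)/6 = 72/6 = 12

Forward pass:
ES_Task 1 = 0; EF_Task 1 = 3
ES_Task 2 = 0; EF_Task 2 = 11
ES_Task 3 = 0; EF_Task 3 = 2
ES_Task 4 = 0; EF_Task 4 = 14
ES_Task 5 = 0; EF_Task 5 = 13
ES_Task 6 = 3; EF_Task 6 = 3+2 = 5
ES_Task 7 = max(EF_Task 3=2, EF_Task 5=13) = 13; EF_Task 7 = 13+14 = 27
ES_Task 8 = 11; EF_Task 8 = 11+12 = 23
ES_Task 9 = max(EF_Task 1=3, EF_Task 4=14, EF_Task 6=5, EF_Task 7=27, EF_Task 8=23) = 27; EF_Task 9 = 27+12 = 39
Expected project duration μ = 39 weeks. Critical path: Task 5 → Task 7 → Task 9.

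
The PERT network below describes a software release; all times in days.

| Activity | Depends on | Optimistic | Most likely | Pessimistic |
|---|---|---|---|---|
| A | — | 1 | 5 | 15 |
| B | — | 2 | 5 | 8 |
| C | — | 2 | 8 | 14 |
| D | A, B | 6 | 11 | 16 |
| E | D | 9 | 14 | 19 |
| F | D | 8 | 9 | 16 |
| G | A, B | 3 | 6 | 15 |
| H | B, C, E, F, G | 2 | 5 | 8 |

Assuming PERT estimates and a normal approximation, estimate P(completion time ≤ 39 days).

te_A = (1 + 4·5 + 15)/6 = 36/6 = 6; σ²_A = ((15−1)/6)² = 5.444
te_B = (2 + 4·5 + 8)/6 = 30/6 = 5; σ²_B = ((8−2)/6)² = 1.000
te_C = (2 + 4·8 + 14)/6 = 48/6 = 8; σ²_C = ((14−2)/6)² = 4.000
te_D = (6 + 4·11 + 16)/6 = 66/6 = 11; σ²_D = ((16−6)/6)² = 2.778
te_E = (9 + 4·14 + 19)/6 = 84/6 = 14; σ²_E = ((19−9)/6)² = 2.778
te_F = (8 + 4·9 + 16)/6 = 60/6 = 10; σ²_F = ((16−8)/6)² = 1.778
te_G = (3 + 4·6 + 15)/6 = 42/6 = 7; σ²_G = ((15−3)/6)² = 4.000
te_H = (2 + 4·5 + 8)/6 = 30/6 = 5; σ²_H = ((8−2)/6)² = 1.000

Forward pass:
ES_A = 0; EF_A = 6
ES_B = 0; EF_B = 5
ES_C = 0; EF_C = 8
ES_D = max(EF_A=6, EF_B=5) = 6; EF_D = 6+11 = 17
ES_E = 17; EF_E = 17+14 = 31
ES_F = 17; EF_F = 17+10 = 27
ES_G = max(EF_A=6, EF_B=5) = 6; EF_G = 6+7 = 13
ES_H = max(EF_B=5, EF_C=8, EF_E=31, EF_F=27, EF_G=13) = 31; EF_H = 31+5 = 36
Expected project duration μ = 36 days. Critical path: A → D → E → H.

Variance along critical path = 5.444 + 2.778 + 2.778 + 1.000 = 12.000; σ = √12.000 = 3.464 days.
Z = (39 − 36) / 3.464 = 0.866
P(T ≤ 39) = Φ(0.866) ≈ 0.807

0.807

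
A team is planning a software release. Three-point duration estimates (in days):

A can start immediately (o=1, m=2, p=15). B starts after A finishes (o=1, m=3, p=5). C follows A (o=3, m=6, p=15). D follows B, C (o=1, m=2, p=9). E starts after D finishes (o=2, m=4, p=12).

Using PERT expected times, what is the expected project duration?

19 days

te_A = (1 + 4·2 + 15)/6 = 24/6 = 4
te_B = (1 + 4·3 + 5)/6 = 18/6 = 3
te_C = (3 + 4·6 + 15)/6 = 42/6 = 7
te_D = (1 + 4·2 + 9)/6 = 18/6 = 3
te_E = (2 + 4·4 + 12)/6 = 30/6 = 5

Forward pass:
ES_A = 0; EF_A = 4
ES_B = 4; EF_B = 4+3 = 7
ES_C = 4; EF_C = 4+7 = 11
ES_D = max(EF_B=7, EF_C=11) = 11; EF_D = 11+3 = 14
ES_E = 14; EF_E = 14+5 = 19
Expected project duration μ = 19 days. Critical path: A → C → D → E.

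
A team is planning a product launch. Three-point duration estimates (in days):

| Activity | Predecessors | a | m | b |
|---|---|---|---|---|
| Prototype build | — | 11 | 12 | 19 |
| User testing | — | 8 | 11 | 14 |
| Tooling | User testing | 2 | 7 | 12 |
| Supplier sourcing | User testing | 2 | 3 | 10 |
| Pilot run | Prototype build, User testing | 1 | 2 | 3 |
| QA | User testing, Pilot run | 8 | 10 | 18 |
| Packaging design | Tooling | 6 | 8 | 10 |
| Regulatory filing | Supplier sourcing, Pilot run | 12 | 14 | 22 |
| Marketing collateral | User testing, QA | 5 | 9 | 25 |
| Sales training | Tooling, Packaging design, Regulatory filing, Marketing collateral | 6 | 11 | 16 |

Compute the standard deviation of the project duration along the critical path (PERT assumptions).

te_Prototype build = (11 + 4·12 + 19)/6 = 78/6 = 13; σ²_Prototype build = ((19−11)/6)² = 1.778
te_User testing = (8 + 4·11 + 14)/6 = 66/6 = 11; σ²_User testing = ((14−8)/6)² = 1.000
te_Tooling = (2 + 4·7 + 12)/6 = 42/6 = 7; σ²_Tooling = ((12−2)/6)² = 2.778
te_Supplier sourcing = (2 + 4·3 + 10)/6 = 24/6 = 4; σ²_Supplier sourcing = ((10−2)/6)² = 1.778
te_Pilot run = (1 + 4·2 + 3)/6 = 12/6 = 2; σ²_Pilot run = ((3−1)/6)² = 0.111
te_QA = (8 + 4·10 + 18)/6 = 66/6 = 11; σ²_QA = ((18−8)/6)² = 2.778
te_Packaging design = (6 + 4·8 + 10)/6 = 48/6 = 8; σ²_Packaging design = ((10−6)/6)² = 0.444
te_Regulatory filing = (12 + 4·14 + 22)/6 = 90/6 = 15; σ²_Regulatory filing = ((22−12)/6)² = 2.778
te_Marketing collateral = (5 + 4·9 + 25)/6 = 66/6 = 11; σ²_Marketing collateral = ((25−5)/6)² = 11.111
te_Sales training = (6 + 4·11 + 16)/6 = 66/6 = 11; σ²_Sales training = ((16−6)/6)² = 2.778

Forward pass:
ES_Prototype build = 0; EF_Prototype build = 13
ES_User testing = 0; EF_User testing = 11
ES_Tooling = 11; EF_Tooling = 11+7 = 18
ES_Supplier sourcing = 11; EF_Supplier sourcing = 11+4 = 15
ES_Pilot run = max(EF_Prototype build=13, EF_User testing=11) = 13; EF_Pilot run = 13+2 = 15
ES_QA = max(EF_User testing=11, EF_Pilot run=15) = 15; EF_QA = 15+11 = 26
ES_Packaging design = 18; EF_Packaging design = 18+8 = 26
ES_Regulatory filing = max(EF_Supplier sourcing=15, EF_Pilot run=15) = 15; EF_Regulatory filing = 15+15 = 30
ES_Marketing collateral = max(EF_User testing=11, EF_QA=26) = 26; EF_Marketing collateral = 26+11 = 37
ES_Sales training = max(EF_Tooling=18, EF_Packaging design=26, EF_Regulatory filing=30, EF_Marketing collateral=37) = 37; EF_Sales training = 37+11 = 48
Expected project duration μ = 48 days. Critical path: Prototype build → Pilot run → QA → Marketing collateral → Sales training.

Variance along critical path = 1.778 + 0.111 + 2.778 + 11.111 + 2.778 = 18.556
σ = √18.556 = 4.308 days

4.31 days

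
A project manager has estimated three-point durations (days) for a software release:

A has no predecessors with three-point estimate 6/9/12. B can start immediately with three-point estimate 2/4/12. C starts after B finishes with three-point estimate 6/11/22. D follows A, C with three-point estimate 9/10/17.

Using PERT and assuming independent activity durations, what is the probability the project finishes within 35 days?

0.980

te_A = (6 + 4·9 + 12)/6 = 54/6 = 9; σ²_A = ((12−6)/6)² = 1.000
te_B = (2 + 4·4 + 12)/6 = 30/6 = 5; σ²_B = ((12−2)/6)² = 2.778
te_C = (6 + 4·11 + 22)/6 = 72/6 = 12; σ²_C = ((22−6)/6)² = 7.111
te_D = (9 + 4·10 + 17)/6 = 66/6 = 11; σ²_D = ((17−9)/6)² = 1.778

Forward pass:
ES_A = 0; EF_A = 9
ES_B = 0; EF_B = 5
ES_C = 5; EF_C = 5+12 = 17
ES_D = max(EF_A=9, EF_C=17) = 17; EF_D = 17+11 = 28
Expected project duration μ = 28 days. Critical path: B → C → D.

Variance along critical path = 2.778 + 7.111 + 1.778 = 11.667; σ = √11.667 = 3.416 days.
Z = (35 − 28) / 3.416 = 2.049
P(T ≤ 35) = Φ(2.049) ≈ 0.980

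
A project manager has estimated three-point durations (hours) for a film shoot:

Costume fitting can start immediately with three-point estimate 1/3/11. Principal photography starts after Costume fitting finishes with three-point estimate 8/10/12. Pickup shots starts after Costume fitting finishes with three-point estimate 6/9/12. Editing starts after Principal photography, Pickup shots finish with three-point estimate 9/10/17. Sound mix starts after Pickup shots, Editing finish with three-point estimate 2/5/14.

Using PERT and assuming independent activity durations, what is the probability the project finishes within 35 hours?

te_Costume fitting = (1 + 4·3 + 11)/6 = 24/6 = 4; σ²_Costume fitting = ((11−1)/6)² = 2.778
te_Principal photography = (8 + 4·10 + 12)/6 = 60/6 = 10; σ²_Principal photography = ((12−8)/6)² = 0.444
te_Pickup shots = (6 + 4·9 + 12)/6 = 54/6 = 9; σ²_Pickup shots = ((12−6)/6)² = 1.000
te_Editing = (9 + 4·10 + 17)/6 = 66/6 = 11; σ²_Editing = ((17−9)/6)² = 1.778
te_Sound mix = (2 + 4·5 + 14)/6 = 36/6 = 6; σ²_Sound mix = ((14−2)/6)² = 4.000

Forward pass:
ES_Costume fitting = 0; EF_Costume fitting = 4
ES_Principal photography = 4; EF_Principal photography = 4+10 = 14
ES_Pickup shots = 4; EF_Pickup shots = 4+9 = 13
ES_Editing = max(EF_Principal photography=14, EF_Pickup shots=13) = 14; EF_Editing = 14+11 = 25
ES_Sound mix = max(EF_Pickup shots=13, EF_Editing=25) = 25; EF_Sound mix = 25+6 = 31
Expected project duration μ = 31 hours. Critical path: Costume fitting → Principal photography → Editing → Sound mix.

Variance along critical path = 2.778 + 0.444 + 1.778 + 4.000 = 9.000; σ = √9.000 = 3.000 hours.
Z = (35 − 31) / 3.000 = 1.333
P(T ≤ 35) = Φ(1.333) ≈ 0.909

0.909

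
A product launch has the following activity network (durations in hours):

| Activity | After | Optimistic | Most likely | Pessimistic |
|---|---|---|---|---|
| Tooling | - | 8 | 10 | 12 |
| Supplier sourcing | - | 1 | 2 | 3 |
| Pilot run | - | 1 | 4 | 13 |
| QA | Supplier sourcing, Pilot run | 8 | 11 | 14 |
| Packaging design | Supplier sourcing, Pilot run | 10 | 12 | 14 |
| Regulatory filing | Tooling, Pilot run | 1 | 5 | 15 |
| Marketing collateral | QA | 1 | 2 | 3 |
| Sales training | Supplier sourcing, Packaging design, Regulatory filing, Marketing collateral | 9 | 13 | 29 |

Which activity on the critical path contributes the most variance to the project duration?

Sales training

te_Tooling = (8 + 4·10 + 12)/6 = 60/6 = 10; σ²_Tooling = ((12−8)/6)² = 0.444
te_Supplier sourcing = (1 + 4·2 + 3)/6 = 12/6 = 2; σ²_Supplier sourcing = ((3−1)/6)² = 0.111
te_Pilot run = (1 + 4·4 + 13)/6 = 30/6 = 5; σ²_Pilot run = ((13−1)/6)² = 4.000
te_QA = (8 + 4·11 + 14)/6 = 66/6 = 11; σ²_QA = ((14−8)/6)² = 1.000
te_Packaging design = (10 + 4·12 + 14)/6 = 72/6 = 12; σ²_Packaging design = ((14−10)/6)² = 0.444
te_Regulatory filing = (1 + 4·5 + 15)/6 = 36/6 = 6; σ²_Regulatory filing = ((15−1)/6)² = 5.444
te_Marketing collateral = (1 + 4·2 + 3)/6 = 12/6 = 2; σ²_Marketing collateral = ((3−1)/6)² = 0.111
te_Sales training = (9 + 4·13 + 29)/6 = 90/6 = 15; σ²_Sales training = ((29−9)/6)² = 11.111

Forward pass:
ES_Tooling = 0; EF_Tooling = 10
ES_Supplier sourcing = 0; EF_Supplier sourcing = 2
ES_Pilot run = 0; EF_Pilot run = 5
ES_QA = max(EF_Supplier sourcing=2, EF_Pilot run=5) = 5; EF_QA = 5+11 = 16
ES_Packaging design = max(EF_Supplier sourcing=2, EF_Pilot run=5) = 5; EF_Packaging design = 5+12 = 17
ES_Regulatory filing = max(EF_Tooling=10, EF_Pilot run=5) = 10; EF_Regulatory filing = 10+6 = 16
ES_Marketing collateral = 16; EF_Marketing collateral = 16+2 = 18
ES_Sales training = max(EF_Supplier sourcing=2, EF_Packaging design=17, EF_Regulatory filing=16, EF_Marketing collateral=18) = 18; EF_Sales training = 18+15 = 33
Expected project duration μ = 33 hours. Critical path: Pilot run → QA → Marketing collateral → Sales training.

Variances on critical path: σ²_Pilot run=4.000, σ²_QA=1.000, σ²_Marketing collateral=0.111, σ²_Sales training=11.111.
Largest is σ²_Sales training = 11.111.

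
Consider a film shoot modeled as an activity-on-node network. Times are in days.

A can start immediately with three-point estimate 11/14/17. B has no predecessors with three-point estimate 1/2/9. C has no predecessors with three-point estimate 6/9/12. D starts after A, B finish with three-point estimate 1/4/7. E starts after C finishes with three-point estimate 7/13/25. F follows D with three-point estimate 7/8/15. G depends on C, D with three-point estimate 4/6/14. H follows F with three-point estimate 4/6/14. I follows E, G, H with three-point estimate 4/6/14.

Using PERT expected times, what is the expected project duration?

41 days

te_A = (11 + 4·14 + 17)/6 = 84/6 = 14
te_B = (1 + 4·2 + 9)/6 = 18/6 = 3
te_C = (6 + 4·9 + 12)/6 = 54/6 = 9
te_D = (1 + 4·4 + 7)/6 = 24/6 = 4
te_E = (7 + 4·13 + 25)/6 = 84/6 = 14
te_F = (7 + 4·8 + 15)/6 = 54/6 = 9
te_G = (4 + 4·6 + 14)/6 = 42/6 = 7
te_H = (4 + 4·6 + 14)/6 = 42/6 = 7
te_I = (4 + 4·6 + 14)/6 = 42/6 = 7

Forward pass:
ES_A = 0; EF_A = 14
ES_B = 0; EF_B = 3
ES_C = 0; EF_C = 9
ES_D = max(EF_A=14, EF_B=3) = 14; EF_D = 14+4 = 18
ES_E = 9; EF_E = 9+14 = 23
ES_F = 18; EF_F = 18+9 = 27
ES_G = max(EF_C=9, EF_D=18) = 18; EF_G = 18+7 = 25
ES_H = 27; EF_H = 27+7 = 34
ES_I = max(EF_E=23, EF_G=25, EF_H=34) = 34; EF_I = 34+7 = 41
Expected project duration μ = 41 days. Critical path: A → D → F → H → I.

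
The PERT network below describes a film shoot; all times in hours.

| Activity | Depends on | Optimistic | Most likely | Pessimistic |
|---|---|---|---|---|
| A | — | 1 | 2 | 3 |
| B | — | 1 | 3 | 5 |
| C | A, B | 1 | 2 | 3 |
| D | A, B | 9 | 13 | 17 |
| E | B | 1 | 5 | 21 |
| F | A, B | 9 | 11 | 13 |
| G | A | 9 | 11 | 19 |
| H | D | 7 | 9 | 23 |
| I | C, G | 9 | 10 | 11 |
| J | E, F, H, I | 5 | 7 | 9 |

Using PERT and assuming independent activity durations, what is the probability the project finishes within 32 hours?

0.261

te_A = (1 + 4·2 + 3)/6 = 12/6 = 2; σ²_A = ((3−1)/6)² = 0.111
te_B = (1 + 4·3 + 5)/6 = 18/6 = 3; σ²_B = ((5−1)/6)² = 0.444
te_C = (1 + 4·2 + 3)/6 = 12/6 = 2; σ²_C = ((3−1)/6)² = 0.111
te_D = (9 + 4·13 + 17)/6 = 78/6 = 13; σ²_D = ((17−9)/6)² = 1.778
te_E = (1 + 4·5 + 21)/6 = 42/6 = 7; σ²_E = ((21−1)/6)² = 11.111
te_F = (9 + 4·11 + 13)/6 = 66/6 = 11; σ²_F = ((13−9)/6)² = 0.444
te_G = (9 + 4·11 + 19)/6 = 72/6 = 12; σ²_G = ((19−9)/6)² = 2.778
te_H = (7 + 4·9 + 23)/6 = 66/6 = 11; σ²_H = ((23−7)/6)² = 7.111
te_I = (9 + 4·10 + 11)/6 = 60/6 = 10; σ²_I = ((11−9)/6)² = 0.111
te_J = (5 + 4·7 + 9)/6 = 42/6 = 7; σ²_J = ((9−5)/6)² = 0.444

Forward pass:
ES_A = 0; EF_A = 2
ES_B = 0; EF_B = 3
ES_C = max(EF_A=2, EF_B=3) = 3; EF_C = 3+2 = 5
ES_D = max(EF_A=2, EF_B=3) = 3; EF_D = 3+13 = 16
ES_E = 3; EF_E = 3+7 = 10
ES_F = max(EF_A=2, EF_B=3) = 3; EF_F = 3+11 = 14
ES_G = 2; EF_G = 2+12 = 14
ES_H = 16; EF_H = 16+11 = 27
ES_I = max(EF_C=5, EF_G=14) = 14; EF_I = 14+10 = 24
ES_J = max(EF_E=10, EF_F=14, EF_H=27, EF_I=24) = 27; EF_J = 27+7 = 34
Expected project duration μ = 34 hours. Critical path: B → D → H → J.

Variance along critical path = 0.444 + 1.778 + 7.111 + 0.444 = 9.778; σ = √9.778 = 3.127 hours.
Z = (32 − 34) / 3.127 = -0.640
P(T ≤ 32) = Φ(-0.640) ≈ 0.261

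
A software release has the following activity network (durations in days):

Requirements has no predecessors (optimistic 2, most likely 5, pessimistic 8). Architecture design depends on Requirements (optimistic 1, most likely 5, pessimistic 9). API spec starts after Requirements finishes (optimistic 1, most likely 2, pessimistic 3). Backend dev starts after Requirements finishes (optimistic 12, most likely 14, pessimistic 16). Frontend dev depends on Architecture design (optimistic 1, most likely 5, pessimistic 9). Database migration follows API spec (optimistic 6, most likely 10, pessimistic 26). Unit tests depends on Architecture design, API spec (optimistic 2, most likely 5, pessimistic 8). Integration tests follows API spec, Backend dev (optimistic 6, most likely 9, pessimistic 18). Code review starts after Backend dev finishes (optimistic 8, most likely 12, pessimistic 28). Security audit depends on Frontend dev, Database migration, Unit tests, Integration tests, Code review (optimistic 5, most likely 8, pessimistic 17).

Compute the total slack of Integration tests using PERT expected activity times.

te_Requirements = (2 + 4·5 + 8)/6 = 30/6 = 5
te_Architecture design = (1 + 4·5 + 9)/6 = 30/6 = 5
te_API spec = (1 + 4·2 + 3)/6 = 12/6 = 2
te_Backend dev = (12 + 4·14 + 16)/6 = 84/6 = 14
te_Frontend dev = (1 + 4·5 + 9)/6 = 30/6 = 5
te_Database migration = (6 + 4·10 + 26)/6 = 72/6 = 12
te_Unit tests = (2 + 4·5 + 8)/6 = 30/6 = 5
te_Integration tests = (6 + 4·9 + 18)/6 = 60/6 = 10
te_Code review = (8 + 4·12 + 28)/6 = 84/6 = 14
te_Security audit = (5 + 4·8 + 17)/6 = 54/6 = 9

Forward pass:
ES_Requirements = 0; EF_Requirements = 5
ES_Architecture design = 5; EF_Architecture design = 5+5 = 10
ES_API spec = 5; EF_API spec = 5+2 = 7
ES_Backend dev = 5; EF_Backend dev = 5+14 = 19
ES_Frontend dev = 10; EF_Frontend dev = 10+5 = 15
ES_Database migration = 7; EF_Database migration = 7+12 = 19
ES_Unit tests = max(EF_Architecture design=10, EF_API spec=7) = 10; EF_Unit tests = 10+5 = 15
ES_Integration tests = max(EF_API spec=7, EF_Backend dev=19) = 19; EF_Integration tests = 19+10 = 29
ES_Code review = 19; EF_Code review = 19+14 = 33
ES_Security audit = max(EF_Frontend dev=15, EF_Database migration=19, EF_Unit tests=15, EF_Integration tests=29, EF_Code review=33) = 33; EF_Security audit = 33+9 = 42
Expected project duration μ = 42 days. Critical path: Requirements → Backend dev → Code review → Security audit.

Backward pass:
LF_Security audit = 42; LS_Security audit = 42−9 = 33
LF_Code review = LS_Security audit = 33; LS_Code review = 33−14 = 19
LF_Integration tests = LS_Security audit = 33; LS_Integration tests = 33−10 = 23
LF_Unit tests = LS_Security audit = 33; LS_Unit tests = 33−5 = 28
LF_Database migration = LS_Security audit = 33; LS_Database migration = 33−12 = 21
LF_Frontend dev = LS_Security audit = 33; LS_Frontend dev = 33−5 = 28
LF_Backend dev = min(LS_Integration tests=23, LS_Code review=19) = 19; LS_Backend dev = 19−14 = 5
LF_API spec = min(LS_Database migration=21, LS_Unit tests=28, LS_Integration tests=23) = 21; LS_API spec = 21−2 = 19
LF_Architecture design = min(LS_Frontend dev=28, LS_Unit tests=28) = 28; LS_Architecture design = 28−5 = 23
LF_Requirements = min(LS_Architecture design=23, LS_API spec=19, LS_Backend dev=5) = 5; LS_Requirements = 5−5 = 0
Slack_Integration tests = LS_Integration tests − ES_Integration tests = 23 − 19 = 4

4 days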